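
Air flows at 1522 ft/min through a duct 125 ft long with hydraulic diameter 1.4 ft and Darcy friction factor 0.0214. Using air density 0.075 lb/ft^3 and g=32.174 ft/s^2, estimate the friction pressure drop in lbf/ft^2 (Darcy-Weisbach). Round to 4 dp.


v_fps = 1522/60 = 25.3667 ft/s
dp = 0.0214*(125/1.4)*0.075*25.3667^2/(2*32.174) = 1.4330 lbf/ft^2

1.4330 lbf/ft^2


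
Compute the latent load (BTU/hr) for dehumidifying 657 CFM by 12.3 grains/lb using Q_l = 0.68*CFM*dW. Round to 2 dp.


Q = 0.68 * 657 * 12.3 = 5495.15 BTU/hr

5495.15 BTU/hr


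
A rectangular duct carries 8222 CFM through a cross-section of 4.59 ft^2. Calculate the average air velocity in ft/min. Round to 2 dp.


V = 8222 / 4.59 = 1791.29 ft/min

1791.29 ft/min


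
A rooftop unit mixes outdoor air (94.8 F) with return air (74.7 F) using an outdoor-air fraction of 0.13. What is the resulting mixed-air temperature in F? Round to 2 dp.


T_mix = 0.13*94.8 + 0.87*74.7 = 77.31 F

77.31 F


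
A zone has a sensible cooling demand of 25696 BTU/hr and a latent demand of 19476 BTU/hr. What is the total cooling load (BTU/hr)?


Qt = 25696 + 19476 = 45172 BTU/hr

45172 BTU/hr


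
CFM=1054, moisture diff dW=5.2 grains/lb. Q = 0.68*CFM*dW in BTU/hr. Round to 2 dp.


Q = 0.68 * 1054 * 5.2 = 3726.94 BTU/hr

3726.94 BTU/hr


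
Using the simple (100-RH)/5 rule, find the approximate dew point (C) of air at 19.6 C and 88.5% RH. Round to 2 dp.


Td = 19.6 - (100-88.5)/5 = 17.30 C

17.30 C


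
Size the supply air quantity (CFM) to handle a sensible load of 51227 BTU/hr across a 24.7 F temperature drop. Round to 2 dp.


CFM = 51227 / (1.08 * 24.7) = 1920.34

1920.34 CFM


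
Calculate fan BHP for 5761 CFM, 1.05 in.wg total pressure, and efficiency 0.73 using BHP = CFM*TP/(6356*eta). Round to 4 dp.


BHP = 5761 * 1.05 / (6356 * 0.73) = 1.3037 hp

1.3037 hp


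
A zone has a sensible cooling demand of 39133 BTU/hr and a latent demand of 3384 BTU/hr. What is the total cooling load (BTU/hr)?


Qt = 39133 + 3384 = 42517 BTU/hr

42517 BTU/hr


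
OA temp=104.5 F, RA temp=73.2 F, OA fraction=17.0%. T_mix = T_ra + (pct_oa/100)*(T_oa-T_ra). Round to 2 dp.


T_mix = 73.2 + (17.0/100)*(104.5-73.2) = 78.52 F

78.52 F


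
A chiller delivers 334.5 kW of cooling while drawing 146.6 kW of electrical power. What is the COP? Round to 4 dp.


COP = 334.5 / 146.6 = 2.2817

2.2817


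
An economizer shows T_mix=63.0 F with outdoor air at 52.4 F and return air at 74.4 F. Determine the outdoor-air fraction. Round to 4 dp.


frac = (63.0 - 74.4) / (52.4 - 74.4) = 0.5182

0.5182


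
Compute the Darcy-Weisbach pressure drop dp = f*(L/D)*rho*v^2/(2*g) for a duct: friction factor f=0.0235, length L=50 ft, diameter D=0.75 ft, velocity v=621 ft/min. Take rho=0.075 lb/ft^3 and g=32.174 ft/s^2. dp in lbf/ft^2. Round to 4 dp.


v_fps = 621/60 = 10.35 ft/s
dp = 0.0235*(50/0.75)*0.075*10.35^2/(2*32.174) = 0.1956 lbf/ft^2

0.1956 lbf/ft^2


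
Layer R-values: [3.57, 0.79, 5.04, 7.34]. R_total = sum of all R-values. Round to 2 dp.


R_total = 3.57 + 0.79 + 5.04 + 7.34 = 16.74

16.74


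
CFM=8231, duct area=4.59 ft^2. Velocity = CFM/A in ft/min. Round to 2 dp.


V = 8231 / 4.59 = 1793.25 ft/min

1793.25 ft/min


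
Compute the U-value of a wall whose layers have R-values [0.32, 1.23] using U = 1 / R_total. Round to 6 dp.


R_total = 0.32 + 1.23 = 1.55
U = 1/1.55 = 0.645161

0.645161


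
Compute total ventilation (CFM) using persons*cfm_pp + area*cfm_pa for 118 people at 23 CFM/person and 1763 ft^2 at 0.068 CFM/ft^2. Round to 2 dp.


Total = 118*23 + 1763*0.068 = 2833.88 CFM

2833.88 CFM


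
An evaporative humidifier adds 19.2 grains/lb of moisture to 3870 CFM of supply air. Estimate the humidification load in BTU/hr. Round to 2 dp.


Q = 0.68 * 3870 * 19.2 = 50526.72 BTU/hr

50526.72 BTU/hr


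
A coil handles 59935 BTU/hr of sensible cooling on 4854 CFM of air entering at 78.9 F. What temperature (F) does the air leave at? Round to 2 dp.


dT = 59935/(1.08*4854) = 11.4329
T_leave = 78.9 - 11.4329 = 67.47 F

67.47 F


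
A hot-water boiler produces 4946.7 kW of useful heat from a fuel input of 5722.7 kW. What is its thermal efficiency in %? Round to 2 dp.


eta = (4946.7/5722.7)*100 = 86.44 %

86.44 %


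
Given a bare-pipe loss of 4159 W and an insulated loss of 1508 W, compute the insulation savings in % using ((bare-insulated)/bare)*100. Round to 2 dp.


Savings = ((4159-1508)/4159)*100 = 63.74 %

63.74 %


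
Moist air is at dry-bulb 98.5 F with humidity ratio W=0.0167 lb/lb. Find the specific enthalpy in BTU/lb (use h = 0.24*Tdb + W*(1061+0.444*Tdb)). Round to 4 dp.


h = 0.24*98.5 + 0.0167*(1061+0.444*98.5) = 42.0891 BTU/lb

42.0891 BTU/lb


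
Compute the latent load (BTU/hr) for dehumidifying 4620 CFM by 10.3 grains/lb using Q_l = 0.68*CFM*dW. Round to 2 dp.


Q = 0.68 * 4620 * 10.3 = 32358.48 BTU/hr

32358.48 BTU/hr


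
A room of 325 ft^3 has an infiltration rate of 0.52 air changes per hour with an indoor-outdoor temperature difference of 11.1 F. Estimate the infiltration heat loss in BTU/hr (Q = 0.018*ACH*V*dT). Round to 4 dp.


Q = 0.018 * 0.52 * 325 * 11.1 = 33.7662 BTU/hr

33.7662 BTU/hr


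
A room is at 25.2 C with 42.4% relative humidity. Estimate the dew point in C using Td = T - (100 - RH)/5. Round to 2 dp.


Td = 25.2 - (100-42.4)/5 = 13.68 C

13.68 C


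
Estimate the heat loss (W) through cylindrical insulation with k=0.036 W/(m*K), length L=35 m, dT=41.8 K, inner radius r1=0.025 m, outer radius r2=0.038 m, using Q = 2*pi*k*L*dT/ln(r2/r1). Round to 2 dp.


Q = 2*pi*0.036*35*41.8/ln(0.038/0.025) = 790.34 W

790.34 W


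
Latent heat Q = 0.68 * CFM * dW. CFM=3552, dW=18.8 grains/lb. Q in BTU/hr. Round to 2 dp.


Q = 0.68 * 3552 * 18.8 = 45408.77 BTU/hr

45408.77 BTU/hr


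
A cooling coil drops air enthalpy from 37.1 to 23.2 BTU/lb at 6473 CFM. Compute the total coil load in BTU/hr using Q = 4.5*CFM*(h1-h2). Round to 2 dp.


Q = 4.5 * 6473 * (37.1 - 23.2) = 404886.15 BTU/hr

404886.15 BTU/hr


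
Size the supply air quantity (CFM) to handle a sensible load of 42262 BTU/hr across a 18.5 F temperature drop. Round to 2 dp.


CFM = 42262 / (1.08 * 18.5) = 2115.22

2115.22 CFM


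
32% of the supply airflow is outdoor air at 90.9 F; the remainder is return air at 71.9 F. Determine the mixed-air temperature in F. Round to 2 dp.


T_mix = 0.32*90.9 + 0.68*71.9 = 77.98 F

77.98 F


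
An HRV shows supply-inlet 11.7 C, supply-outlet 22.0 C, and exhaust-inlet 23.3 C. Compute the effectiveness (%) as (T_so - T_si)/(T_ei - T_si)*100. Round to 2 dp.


eff = (22.0-11.7)/(23.3-11.7)*100 = 88.79 %

88.79 %


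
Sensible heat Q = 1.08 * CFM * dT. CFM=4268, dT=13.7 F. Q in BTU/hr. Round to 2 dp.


Q = 1.08 * 4268 * 13.7 = 63149.33 BTU/hr

63149.33 BTU/hr


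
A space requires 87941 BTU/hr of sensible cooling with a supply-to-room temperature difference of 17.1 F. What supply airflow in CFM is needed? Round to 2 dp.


CFM = 87941 / (1.08 * 17.1) = 4761.80

4761.80 CFM


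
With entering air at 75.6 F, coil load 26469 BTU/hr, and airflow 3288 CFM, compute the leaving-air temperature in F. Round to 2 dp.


dT = 26469/(1.08*3288) = 7.4539
T_leave = 75.6 - 7.4539 = 68.15 F

68.15 F


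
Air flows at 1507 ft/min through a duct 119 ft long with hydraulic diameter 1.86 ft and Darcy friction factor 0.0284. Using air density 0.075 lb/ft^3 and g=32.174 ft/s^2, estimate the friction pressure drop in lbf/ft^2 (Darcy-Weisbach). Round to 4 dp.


v_fps = 1507/60 = 25.1167 ft/s
dp = 0.0284*(119/1.86)*0.075*25.1167^2/(2*32.174) = 1.3360 lbf/ft^2

1.3360 lbf/ft^2


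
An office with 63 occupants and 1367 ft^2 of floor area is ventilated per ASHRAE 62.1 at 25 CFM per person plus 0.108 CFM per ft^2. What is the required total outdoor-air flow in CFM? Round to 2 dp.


Total = 63*25 + 1367*0.108 = 1722.64 CFM

1722.64 CFM


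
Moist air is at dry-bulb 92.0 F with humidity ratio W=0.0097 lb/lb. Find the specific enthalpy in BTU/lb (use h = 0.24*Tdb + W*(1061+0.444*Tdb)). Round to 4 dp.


h = 0.24*92.0 + 0.0097*(1061+0.444*92.0) = 32.7679 BTU/lb

32.7679 BTU/lb


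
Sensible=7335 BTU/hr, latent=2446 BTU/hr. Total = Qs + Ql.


Qt = 7335 + 2446 = 9781 BTU/hr

9781 BTU/hr


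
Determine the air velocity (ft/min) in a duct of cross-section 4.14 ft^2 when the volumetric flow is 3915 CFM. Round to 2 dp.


V = 3915 / 4.14 = 945.65 ft/min

945.65 ft/min


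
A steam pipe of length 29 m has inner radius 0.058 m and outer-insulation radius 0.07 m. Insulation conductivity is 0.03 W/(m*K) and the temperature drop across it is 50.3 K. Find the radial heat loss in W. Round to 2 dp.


Q = 2*pi*0.03*29*50.3/ln(0.07/0.058) = 1462.14 W

1462.14 W


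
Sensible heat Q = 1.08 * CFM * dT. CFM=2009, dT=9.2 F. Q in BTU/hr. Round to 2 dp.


Q = 1.08 * 2009 * 9.2 = 19961.42 BTU/hr

19961.42 BTU/hr


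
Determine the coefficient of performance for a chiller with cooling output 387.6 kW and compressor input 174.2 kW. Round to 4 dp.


COP = 387.6 / 174.2 = 2.2250

2.2250


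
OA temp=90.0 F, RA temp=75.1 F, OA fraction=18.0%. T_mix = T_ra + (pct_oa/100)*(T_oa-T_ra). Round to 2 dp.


T_mix = 75.1 + (18.0/100)*(90.0-75.1) = 77.78 F

77.78 F


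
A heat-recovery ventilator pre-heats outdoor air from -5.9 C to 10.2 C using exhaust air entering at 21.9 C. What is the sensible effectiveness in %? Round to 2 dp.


eff = (10.2-(-5.9))/(21.9-(-5.9))*100 = 57.91 %

57.91 %


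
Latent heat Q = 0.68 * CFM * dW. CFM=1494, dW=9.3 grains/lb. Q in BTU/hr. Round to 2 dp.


Q = 0.68 * 1494 * 9.3 = 9448.06 BTU/hr

9448.06 BTU/hr


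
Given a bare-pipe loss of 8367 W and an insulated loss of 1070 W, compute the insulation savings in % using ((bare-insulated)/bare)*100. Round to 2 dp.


Savings = ((8367-1070)/8367)*100 = 87.21 %

87.21 %


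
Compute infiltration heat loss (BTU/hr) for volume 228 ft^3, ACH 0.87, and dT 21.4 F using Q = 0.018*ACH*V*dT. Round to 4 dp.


Q = 0.018 * 0.87 * 228 * 21.4 = 76.4083 BTU/hr

76.4083 BTU/hr


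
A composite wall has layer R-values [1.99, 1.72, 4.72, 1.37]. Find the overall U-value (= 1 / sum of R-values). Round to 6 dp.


R_total = 1.99 + 1.72 + 4.72 + 1.37 = 9.80
U = 1/9.80 = 0.102041

0.102041


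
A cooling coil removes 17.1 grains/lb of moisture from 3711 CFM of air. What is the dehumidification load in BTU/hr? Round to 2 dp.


Q = 0.68 * 3711 * 17.1 = 43151.51 BTU/hr

43151.51 BTU/hr


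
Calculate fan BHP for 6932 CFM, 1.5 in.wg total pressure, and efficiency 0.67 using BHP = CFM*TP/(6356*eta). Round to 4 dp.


BHP = 6932 * 1.5 / (6356 * 0.67) = 2.4417 hp

2.4417 hp


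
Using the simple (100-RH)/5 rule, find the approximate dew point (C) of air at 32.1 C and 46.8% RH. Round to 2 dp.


Td = 32.1 - (100-46.8)/5 = 21.46 C

21.46 C


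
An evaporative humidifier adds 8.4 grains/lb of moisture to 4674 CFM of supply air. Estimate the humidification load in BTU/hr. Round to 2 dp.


Q = 0.68 * 4674 * 8.4 = 26697.89 BTU/hr

26697.89 BTU/hr


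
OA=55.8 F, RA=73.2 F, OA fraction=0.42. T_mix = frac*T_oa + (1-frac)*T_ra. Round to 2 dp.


T_mix = 0.42*55.8 + 0.58*73.2 = 65.89 F

65.89 F


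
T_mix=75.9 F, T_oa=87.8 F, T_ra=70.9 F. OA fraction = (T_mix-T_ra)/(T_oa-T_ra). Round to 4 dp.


frac = (75.9 - 70.9) / (87.8 - 70.9) = 0.2959

0.2959


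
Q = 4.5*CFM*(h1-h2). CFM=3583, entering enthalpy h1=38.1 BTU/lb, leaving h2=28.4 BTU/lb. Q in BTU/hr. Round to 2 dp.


Q = 4.5 * 3583 * (38.1 - 28.4) = 156397.95 BTU/hr

156397.95 BTU/hr


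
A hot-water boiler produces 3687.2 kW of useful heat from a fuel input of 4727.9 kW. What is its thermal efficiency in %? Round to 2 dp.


eta = (3687.2/4727.9)*100 = 77.99 %

77.99 %


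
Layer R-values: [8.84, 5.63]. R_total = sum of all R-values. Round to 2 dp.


R_total = 8.84 + 5.63 = 14.47

14.47


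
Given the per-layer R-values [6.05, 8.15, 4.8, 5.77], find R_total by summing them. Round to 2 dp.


R_total = 6.05 + 8.15 + 4.8 + 5.77 = 24.77

24.77


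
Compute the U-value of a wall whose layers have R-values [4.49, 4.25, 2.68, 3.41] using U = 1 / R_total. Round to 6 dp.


R_total = 4.49 + 4.25 + 2.68 + 3.41 = 14.83
U = 1/14.83 = 0.067431

0.067431


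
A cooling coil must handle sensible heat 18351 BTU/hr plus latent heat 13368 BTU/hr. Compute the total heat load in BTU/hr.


Qt = 18351 + 13368 = 31719 BTU/hr

31719 BTU/hr


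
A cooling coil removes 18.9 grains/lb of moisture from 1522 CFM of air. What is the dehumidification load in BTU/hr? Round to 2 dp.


Q = 0.68 * 1522 * 18.9 = 19560.74 BTU/hr

19560.74 BTU/hr


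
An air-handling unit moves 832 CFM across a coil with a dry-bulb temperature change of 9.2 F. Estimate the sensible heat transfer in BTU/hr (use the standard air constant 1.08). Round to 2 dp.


Q = 1.08 * 832 * 9.2 = 8266.75 BTU/hr

8266.75 BTU/hr


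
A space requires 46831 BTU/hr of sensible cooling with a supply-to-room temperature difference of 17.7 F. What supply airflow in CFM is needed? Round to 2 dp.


CFM = 46831 / (1.08 * 17.7) = 2449.83

2449.83 CFM


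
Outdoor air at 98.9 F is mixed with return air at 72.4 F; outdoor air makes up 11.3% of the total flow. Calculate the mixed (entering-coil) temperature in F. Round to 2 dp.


T_mix = 72.4 + (11.3/100)*(98.9-72.4) = 75.39 F

75.39 F


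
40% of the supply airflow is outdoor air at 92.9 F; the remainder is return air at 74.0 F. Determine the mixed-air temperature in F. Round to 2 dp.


T_mix = 0.4*92.9 + 0.6*74.0 = 81.56 F

81.56 F


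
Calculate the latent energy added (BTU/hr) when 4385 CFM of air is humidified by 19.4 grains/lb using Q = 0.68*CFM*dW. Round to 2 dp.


Q = 0.68 * 4385 * 19.4 = 57846.92 BTU/hr

57846.92 BTU/hr


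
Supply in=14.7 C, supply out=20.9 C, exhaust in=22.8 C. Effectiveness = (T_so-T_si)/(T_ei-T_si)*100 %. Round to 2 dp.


eff = (20.9-14.7)/(22.8-14.7)*100 = 76.54 %

76.54 %


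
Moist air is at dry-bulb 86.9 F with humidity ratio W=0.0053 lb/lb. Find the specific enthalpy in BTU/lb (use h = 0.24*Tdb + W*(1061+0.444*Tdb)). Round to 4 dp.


h = 0.24*86.9 + 0.0053*(1061+0.444*86.9) = 26.6838 BTU/lb

26.6838 BTU/lb


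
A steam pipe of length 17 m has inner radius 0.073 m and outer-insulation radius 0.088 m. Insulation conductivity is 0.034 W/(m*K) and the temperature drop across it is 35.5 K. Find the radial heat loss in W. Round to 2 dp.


Q = 2*pi*0.034*17*35.5/ln(0.088/0.073) = 689.89 W

689.89 W


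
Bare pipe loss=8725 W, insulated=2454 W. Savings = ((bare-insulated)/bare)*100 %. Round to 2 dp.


Savings = ((8725-2454)/8725)*100 = 71.87 %

71.87 %


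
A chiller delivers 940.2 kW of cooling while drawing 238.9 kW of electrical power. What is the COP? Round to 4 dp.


COP = 940.2 / 238.9 = 3.9355

3.9355


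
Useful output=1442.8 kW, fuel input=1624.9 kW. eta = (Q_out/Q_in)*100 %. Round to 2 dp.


eta = (1442.8/1624.9)*100 = 88.79 %

88.79 %


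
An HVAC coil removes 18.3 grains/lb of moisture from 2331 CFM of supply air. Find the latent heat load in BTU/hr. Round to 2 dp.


Q = 0.68 * 2331 * 18.3 = 29006.96 BTU/hr

29006.96 BTU/hr


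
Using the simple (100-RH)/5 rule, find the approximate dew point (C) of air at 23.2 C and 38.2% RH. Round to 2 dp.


Td = 23.2 - (100-38.2)/5 = 10.84 C

10.84 C


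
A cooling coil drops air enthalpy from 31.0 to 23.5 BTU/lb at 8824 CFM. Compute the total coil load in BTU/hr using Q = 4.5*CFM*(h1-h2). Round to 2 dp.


Q = 4.5 * 8824 * (31.0 - 23.5) = 297810.00 BTU/hr

297810.00 BTU/hr


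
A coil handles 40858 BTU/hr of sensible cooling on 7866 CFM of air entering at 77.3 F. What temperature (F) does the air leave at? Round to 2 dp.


dT = 40858/(1.08*7866) = 4.8095
T_leave = 77.3 - 4.8095 = 72.49 F

72.49 F


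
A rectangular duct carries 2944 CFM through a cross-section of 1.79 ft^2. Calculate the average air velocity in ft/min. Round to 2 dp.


V = 2944 / 1.79 = 1644.69 ft/min

1644.69 ft/min


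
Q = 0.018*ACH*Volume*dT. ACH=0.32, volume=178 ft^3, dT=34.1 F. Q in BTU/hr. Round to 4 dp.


Q = 0.018 * 0.32 * 178 * 34.1 = 34.9620 BTU/hr

34.9620 BTU/hr


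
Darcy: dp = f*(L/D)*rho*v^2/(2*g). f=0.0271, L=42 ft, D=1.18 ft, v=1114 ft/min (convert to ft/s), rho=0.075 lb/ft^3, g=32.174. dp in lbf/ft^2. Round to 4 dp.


v_fps = 1114/60 = 18.5667 ft/s
dp = 0.0271*(42/1.18)*0.075*18.5667^2/(2*32.174) = 0.3876 lbf/ft^2

0.3876 lbf/ft^2


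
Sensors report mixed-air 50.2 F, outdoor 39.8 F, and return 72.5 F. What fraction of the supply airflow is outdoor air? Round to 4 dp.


frac = (50.2 - 72.5) / (39.8 - 72.5) = 0.6820

0.6820


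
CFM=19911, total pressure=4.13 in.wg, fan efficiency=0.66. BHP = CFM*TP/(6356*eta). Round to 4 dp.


BHP = 19911 * 4.13 / (6356 * 0.66) = 19.6027 hp

19.6027 hp


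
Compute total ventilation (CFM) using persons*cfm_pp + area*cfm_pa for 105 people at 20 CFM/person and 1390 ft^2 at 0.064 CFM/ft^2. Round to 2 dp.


Total = 105*20 + 1390*0.064 = 2188.96 CFM

2188.96 CFM


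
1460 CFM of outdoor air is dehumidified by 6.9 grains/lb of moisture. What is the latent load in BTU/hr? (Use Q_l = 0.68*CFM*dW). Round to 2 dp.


Q = 0.68 * 1460 * 6.9 = 6850.32 BTU/hr

6850.32 BTU/hr


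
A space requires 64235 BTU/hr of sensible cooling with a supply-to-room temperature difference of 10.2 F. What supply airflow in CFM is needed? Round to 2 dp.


CFM = 64235 / (1.08 * 10.2) = 5831.06

5831.06 CFM


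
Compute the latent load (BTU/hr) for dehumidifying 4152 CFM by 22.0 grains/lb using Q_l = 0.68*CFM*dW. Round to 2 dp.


Q = 0.68 * 4152 * 22.0 = 62113.92 BTU/hr

62113.92 BTU/hr


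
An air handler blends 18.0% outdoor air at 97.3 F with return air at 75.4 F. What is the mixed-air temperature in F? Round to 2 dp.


T_mix = 75.4 + (18.0/100)*(97.3-75.4) = 79.34 F

79.34 F


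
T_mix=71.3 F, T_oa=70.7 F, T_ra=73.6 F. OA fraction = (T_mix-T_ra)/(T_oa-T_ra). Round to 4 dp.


frac = (71.3 - 73.6) / (70.7 - 73.6) = 0.7931

0.7931


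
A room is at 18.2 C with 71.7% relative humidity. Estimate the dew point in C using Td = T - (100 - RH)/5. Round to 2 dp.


Td = 18.2 - (100-71.7)/5 = 12.54 C

12.54 C


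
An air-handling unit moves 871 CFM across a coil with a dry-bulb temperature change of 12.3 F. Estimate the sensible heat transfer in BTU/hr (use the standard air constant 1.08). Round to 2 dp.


Q = 1.08 * 871 * 12.3 = 11570.36 BTU/hr

11570.36 BTU/hr


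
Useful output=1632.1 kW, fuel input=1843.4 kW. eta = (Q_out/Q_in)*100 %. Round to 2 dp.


eta = (1632.1/1843.4)*100 = 88.54 %

88.54 %


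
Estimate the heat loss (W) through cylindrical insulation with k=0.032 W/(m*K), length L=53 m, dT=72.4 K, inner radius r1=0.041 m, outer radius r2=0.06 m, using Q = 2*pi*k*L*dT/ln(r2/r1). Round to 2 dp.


Q = 2*pi*0.032*53*72.4/ln(0.06/0.041) = 2026.18 W

2026.18 W


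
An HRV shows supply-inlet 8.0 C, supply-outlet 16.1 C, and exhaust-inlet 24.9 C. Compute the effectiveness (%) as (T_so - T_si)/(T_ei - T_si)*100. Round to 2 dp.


eff = (16.1-8.0)/(24.9-8.0)*100 = 47.93 %

47.93 %


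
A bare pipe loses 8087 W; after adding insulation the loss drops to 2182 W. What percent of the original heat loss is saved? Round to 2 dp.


Savings = ((8087-2182)/8087)*100 = 73.02 %

73.02 %


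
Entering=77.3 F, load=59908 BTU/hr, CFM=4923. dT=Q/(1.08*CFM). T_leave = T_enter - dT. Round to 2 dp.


dT = 59908/(1.08*4923) = 11.2676
T_leave = 77.3 - 11.2676 = 66.03 F

66.03 F


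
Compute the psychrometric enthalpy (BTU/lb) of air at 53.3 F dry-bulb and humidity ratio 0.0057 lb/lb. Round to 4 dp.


h = 0.24*53.3 + 0.0057*(1061+0.444*53.3) = 18.9746 BTU/lb

18.9746 BTU/lb


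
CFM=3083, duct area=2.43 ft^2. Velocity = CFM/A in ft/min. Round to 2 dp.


V = 3083 / 2.43 = 1268.72 ft/min

1268.72 ft/min


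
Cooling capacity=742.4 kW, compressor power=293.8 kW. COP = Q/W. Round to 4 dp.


COP = 742.4 / 293.8 = 2.5269

2.5269


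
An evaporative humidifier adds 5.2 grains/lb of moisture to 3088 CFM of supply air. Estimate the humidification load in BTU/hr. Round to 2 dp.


Q = 0.68 * 3088 * 5.2 = 10919.17 BTU/hr

10919.17 BTU/hr


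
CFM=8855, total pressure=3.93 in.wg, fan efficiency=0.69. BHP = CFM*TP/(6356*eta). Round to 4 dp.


BHP = 8855 * 3.93 / (6356 * 0.69) = 7.9350 hp

7.9350 hp


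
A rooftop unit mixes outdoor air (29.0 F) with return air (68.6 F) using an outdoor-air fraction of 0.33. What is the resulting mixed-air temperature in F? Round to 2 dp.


T_mix = 0.33*29.0 + 0.67*68.6 = 55.53 F

55.53 F


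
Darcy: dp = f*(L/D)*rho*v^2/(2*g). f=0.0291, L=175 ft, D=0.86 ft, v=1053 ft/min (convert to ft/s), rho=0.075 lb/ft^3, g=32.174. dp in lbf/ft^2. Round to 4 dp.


v_fps = 1053/60 = 17.55 ft/s
dp = 0.0291*(175/0.86)*0.075*17.55^2/(2*32.174) = 2.1258 lbf/ft^2

2.1258 lbf/ft^2


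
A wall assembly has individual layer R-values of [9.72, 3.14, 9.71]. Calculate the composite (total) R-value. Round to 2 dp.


R_total = 9.72 + 3.14 + 9.71 = 22.57

22.57


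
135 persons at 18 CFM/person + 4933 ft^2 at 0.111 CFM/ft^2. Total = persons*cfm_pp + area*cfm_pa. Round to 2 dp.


Total = 135*18 + 4933*0.111 = 2977.56 CFM

2977.56 CFM


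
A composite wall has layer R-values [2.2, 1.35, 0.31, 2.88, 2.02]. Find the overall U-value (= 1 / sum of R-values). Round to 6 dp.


R_total = 2.2 + 1.35 + 0.31 + 2.88 + 2.02 = 8.76
U = 1/8.76 = 0.114155

0.114155


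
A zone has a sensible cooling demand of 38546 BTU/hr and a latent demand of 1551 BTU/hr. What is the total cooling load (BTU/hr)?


Qt = 38546 + 1551 = 40097 BTU/hr

40097 BTU/hr


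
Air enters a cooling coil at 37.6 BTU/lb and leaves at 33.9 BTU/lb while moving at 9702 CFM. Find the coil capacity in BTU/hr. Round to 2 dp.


Q = 4.5 * 9702 * (37.6 - 33.9) = 161538.30 BTU/hr

161538.30 BTU/hr


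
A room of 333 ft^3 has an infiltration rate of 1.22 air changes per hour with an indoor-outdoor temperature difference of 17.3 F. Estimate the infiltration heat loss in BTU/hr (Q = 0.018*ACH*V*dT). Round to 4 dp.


Q = 0.018 * 1.22 * 333 * 17.3 = 126.5094 BTU/hr

126.5094 BTU/hr


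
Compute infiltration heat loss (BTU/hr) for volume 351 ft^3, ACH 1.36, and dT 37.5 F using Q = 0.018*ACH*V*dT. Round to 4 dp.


Q = 0.018 * 1.36 * 351 * 37.5 = 322.2180 BTU/hr

322.2180 BTU/hr


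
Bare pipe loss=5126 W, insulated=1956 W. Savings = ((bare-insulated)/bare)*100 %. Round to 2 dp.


Savings = ((5126-1956)/5126)*100 = 61.84 %

61.84 %


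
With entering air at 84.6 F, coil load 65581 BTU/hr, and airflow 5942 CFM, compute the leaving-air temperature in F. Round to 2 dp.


dT = 65581/(1.08*5942) = 10.2193
T_leave = 84.6 - 10.2193 = 74.38 F

74.38 F


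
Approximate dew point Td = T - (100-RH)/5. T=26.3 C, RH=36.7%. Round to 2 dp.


Td = 26.3 - (100-36.7)/5 = 13.64 C

13.64 C


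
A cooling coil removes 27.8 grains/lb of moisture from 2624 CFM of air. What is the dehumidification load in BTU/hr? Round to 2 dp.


Q = 0.68 * 2624 * 27.8 = 49604.10 BTU/hr

49604.10 BTU/hr


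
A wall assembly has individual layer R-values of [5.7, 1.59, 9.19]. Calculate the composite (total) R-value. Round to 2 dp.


R_total = 5.7 + 1.59 + 9.19 = 16.48

16.48


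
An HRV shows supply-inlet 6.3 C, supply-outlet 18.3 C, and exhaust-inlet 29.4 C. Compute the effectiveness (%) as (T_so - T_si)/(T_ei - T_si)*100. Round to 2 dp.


eff = (18.3-6.3)/(29.4-6.3)*100 = 51.95 %

51.95 %


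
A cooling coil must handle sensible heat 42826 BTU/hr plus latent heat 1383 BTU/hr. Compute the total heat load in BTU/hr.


Qt = 42826 + 1383 = 44209 BTU/hr

44209 BTU/hr


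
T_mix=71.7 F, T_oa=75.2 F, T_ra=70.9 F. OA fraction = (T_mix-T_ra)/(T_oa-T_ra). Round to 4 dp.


frac = (71.7 - 70.9) / (75.2 - 70.9) = 0.1860

0.1860


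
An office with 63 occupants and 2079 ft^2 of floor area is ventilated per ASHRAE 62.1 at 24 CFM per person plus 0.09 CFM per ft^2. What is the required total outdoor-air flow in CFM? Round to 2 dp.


Total = 63*24 + 2079*0.09 = 1699.11 CFM

1699.11 CFM


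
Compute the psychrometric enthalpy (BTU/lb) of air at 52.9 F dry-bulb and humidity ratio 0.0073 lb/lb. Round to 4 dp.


h = 0.24*52.9 + 0.0073*(1061+0.444*52.9) = 20.6128 BTU/lb

20.6128 BTU/lb


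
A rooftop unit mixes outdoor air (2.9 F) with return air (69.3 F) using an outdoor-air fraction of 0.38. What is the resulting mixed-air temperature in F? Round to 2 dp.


T_mix = 0.38*2.9 + 0.62*69.3 = 44.07 F

44.07 F


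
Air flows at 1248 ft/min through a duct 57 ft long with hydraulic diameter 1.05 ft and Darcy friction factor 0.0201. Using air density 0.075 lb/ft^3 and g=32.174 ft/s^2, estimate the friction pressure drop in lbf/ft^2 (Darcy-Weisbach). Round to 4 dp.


v_fps = 1248/60 = 20.8 ft/s
dp = 0.0201*(57/1.05)*0.075*20.8^2/(2*32.174) = 0.5502 lbf/ft^2

0.5502 lbf/ft^2


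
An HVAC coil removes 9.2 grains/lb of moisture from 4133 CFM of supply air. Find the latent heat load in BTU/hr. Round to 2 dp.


Q = 0.68 * 4133 * 9.2 = 25856.05 BTU/hr

25856.05 BTU/hr


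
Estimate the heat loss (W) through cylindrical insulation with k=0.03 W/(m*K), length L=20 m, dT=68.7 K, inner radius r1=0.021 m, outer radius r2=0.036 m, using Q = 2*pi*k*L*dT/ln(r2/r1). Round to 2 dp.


Q = 2*pi*0.03*20*68.7/ln(0.036/0.021) = 480.51 W

480.51 W


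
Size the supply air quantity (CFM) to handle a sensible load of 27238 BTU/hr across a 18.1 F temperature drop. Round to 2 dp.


CFM = 27238 / (1.08 * 18.1) = 1393.39

1393.39 CFM


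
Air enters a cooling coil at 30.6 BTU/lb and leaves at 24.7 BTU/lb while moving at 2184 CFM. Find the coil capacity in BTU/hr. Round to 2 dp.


Q = 4.5 * 2184 * (30.6 - 24.7) = 57985.20 BTU/hr

57985.20 BTU/hr


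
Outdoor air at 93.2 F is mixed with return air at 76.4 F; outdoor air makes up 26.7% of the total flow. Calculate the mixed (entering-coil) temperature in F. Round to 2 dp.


T_mix = 76.4 + (26.7/100)*(93.2-76.4) = 80.89 F

80.89 F


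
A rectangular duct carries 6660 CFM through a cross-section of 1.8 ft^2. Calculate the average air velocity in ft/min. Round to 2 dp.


V = 6660 / 1.8 = 3700.00 ft/min

3700.00 ft/min


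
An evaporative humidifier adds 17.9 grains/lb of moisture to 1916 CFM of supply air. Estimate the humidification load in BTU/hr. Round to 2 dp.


Q = 0.68 * 1916 * 17.9 = 23321.55 BTU/hr

23321.55 BTU/hr


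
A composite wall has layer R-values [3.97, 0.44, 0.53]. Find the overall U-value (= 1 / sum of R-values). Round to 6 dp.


R_total = 3.97 + 0.44 + 0.53 = 4.94
U = 1/4.94 = 0.202429

0.202429


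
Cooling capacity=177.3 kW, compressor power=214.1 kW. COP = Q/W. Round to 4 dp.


COP = 177.3 / 214.1 = 0.8281

0.8281


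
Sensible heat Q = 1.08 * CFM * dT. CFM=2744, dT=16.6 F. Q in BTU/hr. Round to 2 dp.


Q = 1.08 * 2744 * 16.6 = 49194.43 BTU/hr

49194.43 BTU/hr


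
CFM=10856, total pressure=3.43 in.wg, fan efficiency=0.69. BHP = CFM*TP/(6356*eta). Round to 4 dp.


BHP = 10856 * 3.43 / (6356 * 0.69) = 8.4905 hp

8.4905 hp


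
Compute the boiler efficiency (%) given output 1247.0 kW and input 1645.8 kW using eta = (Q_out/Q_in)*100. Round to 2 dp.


eta = (1247.0/1645.8)*100 = 75.77 %

75.77 %


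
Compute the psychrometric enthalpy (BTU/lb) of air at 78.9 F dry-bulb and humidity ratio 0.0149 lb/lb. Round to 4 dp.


h = 0.24*78.9 + 0.0149*(1061+0.444*78.9) = 35.2669 BTU/lb

35.2669 BTU/lb


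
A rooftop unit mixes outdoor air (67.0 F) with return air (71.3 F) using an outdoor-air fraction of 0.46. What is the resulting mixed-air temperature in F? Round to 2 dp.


T_mix = 0.46*67.0 + 0.54*71.3 = 69.32 F

69.32 F


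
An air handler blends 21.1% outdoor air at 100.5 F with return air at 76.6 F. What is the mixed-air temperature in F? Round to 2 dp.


T_mix = 76.6 + (21.1/100)*(100.5-76.6) = 81.64 F

81.64 F


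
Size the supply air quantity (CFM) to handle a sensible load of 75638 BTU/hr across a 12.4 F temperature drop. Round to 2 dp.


CFM = 75638 / (1.08 * 12.4) = 5648.00

5648.00 CFM


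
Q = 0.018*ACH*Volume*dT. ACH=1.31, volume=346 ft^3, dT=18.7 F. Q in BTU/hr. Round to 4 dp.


Q = 0.018 * 1.31 * 346 * 18.7 = 152.5673 BTU/hr

152.5673 BTU/hr


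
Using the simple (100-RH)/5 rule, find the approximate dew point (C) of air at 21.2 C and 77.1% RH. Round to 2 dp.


Td = 21.2 - (100-77.1)/5 = 16.62 C

16.62 C


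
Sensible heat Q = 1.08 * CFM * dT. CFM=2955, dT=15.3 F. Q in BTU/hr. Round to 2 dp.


Q = 1.08 * 2955 * 15.3 = 48828.42 BTU/hr

48828.42 BTU/hr


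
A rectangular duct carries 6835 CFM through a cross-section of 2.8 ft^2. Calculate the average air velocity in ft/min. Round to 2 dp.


V = 6835 / 2.8 = 2441.07 ft/min

2441.07 ft/min


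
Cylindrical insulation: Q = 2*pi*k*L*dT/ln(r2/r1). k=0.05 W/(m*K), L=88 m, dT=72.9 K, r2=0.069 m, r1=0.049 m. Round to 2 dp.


Q = 2*pi*0.05*88*72.9/ln(0.069/0.049) = 5888.04 W

5888.04 W


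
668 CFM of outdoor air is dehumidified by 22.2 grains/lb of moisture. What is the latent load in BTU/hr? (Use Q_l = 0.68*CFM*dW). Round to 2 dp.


Q = 0.68 * 668 * 22.2 = 10084.13 BTU/hr

10084.13 BTU/hr


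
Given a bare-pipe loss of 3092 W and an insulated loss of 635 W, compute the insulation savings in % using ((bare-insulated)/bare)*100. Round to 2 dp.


Savings = ((3092-635)/3092)*100 = 79.46 %

79.46 %


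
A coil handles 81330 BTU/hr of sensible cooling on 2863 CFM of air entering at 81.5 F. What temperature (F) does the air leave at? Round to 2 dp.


dT = 81330/(1.08*2863) = 26.3030
T_leave = 81.5 - 26.3030 = 55.20 F

55.20 F


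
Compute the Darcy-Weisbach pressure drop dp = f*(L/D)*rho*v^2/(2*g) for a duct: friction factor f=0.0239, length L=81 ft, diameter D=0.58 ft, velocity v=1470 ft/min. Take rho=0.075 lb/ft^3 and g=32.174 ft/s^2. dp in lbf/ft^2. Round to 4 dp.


v_fps = 1470/60 = 24.5 ft/s
dp = 0.0239*(81/0.58)*0.075*24.5^2/(2*32.174) = 2.3351 lbf/ft^2

2.3351 lbf/ft^2


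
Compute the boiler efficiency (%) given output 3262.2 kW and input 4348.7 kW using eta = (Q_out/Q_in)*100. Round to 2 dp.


eta = (3262.2/4348.7)*100 = 75.02 %

75.02 %


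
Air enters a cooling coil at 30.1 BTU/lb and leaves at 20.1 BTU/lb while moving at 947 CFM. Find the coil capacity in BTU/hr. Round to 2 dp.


Q = 4.5 * 947 * (30.1 - 20.1) = 42615.00 BTU/hr

42615.00 BTU/hr


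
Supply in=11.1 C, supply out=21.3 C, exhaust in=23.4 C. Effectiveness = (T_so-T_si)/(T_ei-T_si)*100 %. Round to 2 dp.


eff = (21.3-11.1)/(23.4-11.1)*100 = 82.93 %

82.93 %


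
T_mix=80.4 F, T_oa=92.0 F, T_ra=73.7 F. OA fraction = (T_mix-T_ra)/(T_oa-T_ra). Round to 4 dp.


frac = (80.4 - 73.7) / (92.0 - 73.7) = 0.3661

0.3661


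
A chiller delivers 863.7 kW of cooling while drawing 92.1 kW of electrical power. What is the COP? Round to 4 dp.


COP = 863.7 / 92.1 = 9.3779

9.3779


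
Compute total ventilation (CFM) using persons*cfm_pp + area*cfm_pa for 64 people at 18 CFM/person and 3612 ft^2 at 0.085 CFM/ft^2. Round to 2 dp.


Total = 64*18 + 3612*0.085 = 1459.02 CFM

1459.02 CFM


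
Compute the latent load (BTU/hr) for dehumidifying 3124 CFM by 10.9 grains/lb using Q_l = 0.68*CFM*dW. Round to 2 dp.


Q = 0.68 * 3124 * 10.9 = 23155.09 BTU/hr

23155.09 BTU/hr


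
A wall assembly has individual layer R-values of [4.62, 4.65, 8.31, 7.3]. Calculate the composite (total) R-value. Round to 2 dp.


R_total = 4.62 + 4.65 + 8.31 + 7.3 = 24.88

24.88


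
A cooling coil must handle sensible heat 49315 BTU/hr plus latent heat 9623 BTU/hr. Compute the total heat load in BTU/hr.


Qt = 49315 + 9623 = 58938 BTU/hr

58938 BTU/hr


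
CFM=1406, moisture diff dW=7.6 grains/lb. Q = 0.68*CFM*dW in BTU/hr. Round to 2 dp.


Q = 0.68 * 1406 * 7.6 = 7266.21 BTU/hr

7266.21 BTU/hr


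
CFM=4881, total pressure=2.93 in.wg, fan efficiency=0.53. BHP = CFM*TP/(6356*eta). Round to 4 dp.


BHP = 4881 * 2.93 / (6356 * 0.53) = 4.2454 hp

4.2454 hp


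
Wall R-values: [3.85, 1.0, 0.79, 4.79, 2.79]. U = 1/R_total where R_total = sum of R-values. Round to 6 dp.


R_total = 3.85 + 1.0 + 0.79 + 4.79 + 2.79 = 13.22
U = 1/13.22 = 0.075643

0.075643


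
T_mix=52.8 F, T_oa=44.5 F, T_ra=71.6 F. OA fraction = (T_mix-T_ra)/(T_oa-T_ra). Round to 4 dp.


frac = (52.8 - 71.6) / (44.5 - 71.6) = 0.6937

0.6937


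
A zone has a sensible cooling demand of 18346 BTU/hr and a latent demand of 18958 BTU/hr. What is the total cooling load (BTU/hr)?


Qt = 18346 + 18958 = 37304 BTU/hr

37304 BTU/hr


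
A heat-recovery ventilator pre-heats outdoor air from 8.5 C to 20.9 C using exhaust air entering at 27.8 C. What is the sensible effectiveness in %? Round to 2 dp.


eff = (20.9-8.5)/(27.8-8.5)*100 = 64.25 %

64.25 %


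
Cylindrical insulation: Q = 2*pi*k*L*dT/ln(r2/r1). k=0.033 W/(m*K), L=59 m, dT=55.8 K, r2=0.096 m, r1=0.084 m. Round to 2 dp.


Q = 2*pi*0.033*59*55.8/ln(0.096/0.084) = 5112.07 W

5112.07 W


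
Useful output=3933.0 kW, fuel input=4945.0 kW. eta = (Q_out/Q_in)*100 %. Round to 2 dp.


eta = (3933.0/4945.0)*100 = 79.53 %

79.53 %


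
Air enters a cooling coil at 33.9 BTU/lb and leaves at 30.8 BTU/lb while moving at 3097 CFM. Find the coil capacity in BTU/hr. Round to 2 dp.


Q = 4.5 * 3097 * (33.9 - 30.8) = 43203.15 BTU/hr

43203.15 BTU/hr


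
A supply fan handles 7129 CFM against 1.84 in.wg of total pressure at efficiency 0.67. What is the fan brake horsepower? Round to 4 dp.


BHP = 7129 * 1.84 / (6356 * 0.67) = 3.0803 hp

3.0803 hp


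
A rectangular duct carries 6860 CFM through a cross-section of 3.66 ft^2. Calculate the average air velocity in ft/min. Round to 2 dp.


V = 6860 / 3.66 = 1874.32 ft/min

1874.32 ft/min


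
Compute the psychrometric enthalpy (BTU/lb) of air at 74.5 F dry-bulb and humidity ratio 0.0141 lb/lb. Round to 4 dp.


h = 0.24*74.5 + 0.0141*(1061+0.444*74.5) = 33.3065 BTU/lb

33.3065 BTU/lb


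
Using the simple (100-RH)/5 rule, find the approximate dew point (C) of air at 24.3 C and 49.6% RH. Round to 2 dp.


Td = 24.3 - (100-49.6)/5 = 14.22 C

14.22 C


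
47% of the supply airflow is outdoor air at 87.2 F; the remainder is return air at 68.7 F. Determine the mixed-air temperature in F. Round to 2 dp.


T_mix = 0.47*87.2 + 0.53*68.7 = 77.40 F

77.40 F


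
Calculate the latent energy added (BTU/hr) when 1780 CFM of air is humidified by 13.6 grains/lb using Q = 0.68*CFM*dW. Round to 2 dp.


Q = 0.68 * 1780 * 13.6 = 16461.44 BTU/hr

16461.44 BTU/hr


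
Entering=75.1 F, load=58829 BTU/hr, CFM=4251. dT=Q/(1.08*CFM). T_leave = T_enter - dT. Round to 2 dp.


dT = 58829/(1.08*4251) = 12.8138
T_leave = 75.1 - 12.8138 = 62.29 F

62.29 F


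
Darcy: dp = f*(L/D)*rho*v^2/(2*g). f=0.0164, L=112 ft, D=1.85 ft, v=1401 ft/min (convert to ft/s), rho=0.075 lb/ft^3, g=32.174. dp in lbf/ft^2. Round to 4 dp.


v_fps = 1401/60 = 23.35 ft/s
dp = 0.0164*(112/1.85)*0.075*23.35^2/(2*32.174) = 0.6309 lbf/ft^2

0.6309 lbf/ft^2


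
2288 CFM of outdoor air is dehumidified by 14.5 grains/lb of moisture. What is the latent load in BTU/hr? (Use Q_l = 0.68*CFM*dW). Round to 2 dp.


Q = 0.68 * 2288 * 14.5 = 22559.68 BTU/hr

22559.68 BTU/hr


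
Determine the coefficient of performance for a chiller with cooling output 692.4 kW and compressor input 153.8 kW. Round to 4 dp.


COP = 692.4 / 153.8 = 4.5020

4.5020


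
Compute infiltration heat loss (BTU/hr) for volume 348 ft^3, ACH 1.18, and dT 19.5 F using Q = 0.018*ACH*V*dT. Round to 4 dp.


Q = 0.018 * 1.18 * 348 * 19.5 = 144.1346 BTU/hr

144.1346 BTU/hr


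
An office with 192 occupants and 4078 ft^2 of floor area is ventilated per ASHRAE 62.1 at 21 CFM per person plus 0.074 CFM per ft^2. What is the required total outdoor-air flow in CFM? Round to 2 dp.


Total = 192*21 + 4078*0.074 = 4333.77 CFM

4333.77 CFM


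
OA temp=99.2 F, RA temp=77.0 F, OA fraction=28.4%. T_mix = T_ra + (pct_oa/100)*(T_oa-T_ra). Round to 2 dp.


T_mix = 77.0 + (28.4/100)*(99.2-77.0) = 83.30 F

83.30 F


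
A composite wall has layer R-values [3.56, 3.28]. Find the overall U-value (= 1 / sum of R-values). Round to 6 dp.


R_total = 3.56 + 3.28 = 6.84
U = 1/6.84 = 0.146199

0.146199


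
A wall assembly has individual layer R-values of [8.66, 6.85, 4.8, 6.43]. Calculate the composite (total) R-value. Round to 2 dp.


R_total = 8.66 + 6.85 + 4.8 + 6.43 = 26.74

26.74


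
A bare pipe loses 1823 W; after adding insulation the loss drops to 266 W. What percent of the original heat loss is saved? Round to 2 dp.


Savings = ((1823-266)/1823)*100 = 85.41 %

85.41 %


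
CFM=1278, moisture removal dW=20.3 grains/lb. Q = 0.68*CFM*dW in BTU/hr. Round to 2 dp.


Q = 0.68 * 1278 * 20.3 = 17641.51 BTU/hr

17641.51 BTU/hr


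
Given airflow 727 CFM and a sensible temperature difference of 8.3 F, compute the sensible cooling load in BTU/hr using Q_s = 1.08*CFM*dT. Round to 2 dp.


Q = 1.08 * 727 * 8.3 = 6516.83 BTU/hr

6516.83 BTU/hr


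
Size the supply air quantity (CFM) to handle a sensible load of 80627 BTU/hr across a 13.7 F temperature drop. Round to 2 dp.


CFM = 80627 / (1.08 * 13.7) = 5449.24

5449.24 CFM


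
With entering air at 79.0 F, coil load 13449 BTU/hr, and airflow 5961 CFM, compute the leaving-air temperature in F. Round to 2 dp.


dT = 13449/(1.08*5961) = 2.0890
T_leave = 79.0 - 2.0890 = 76.91 F

76.91 F


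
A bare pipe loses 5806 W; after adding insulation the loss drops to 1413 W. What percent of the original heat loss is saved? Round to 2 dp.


Savings = ((5806-1413)/5806)*100 = 75.66 %

75.66 %


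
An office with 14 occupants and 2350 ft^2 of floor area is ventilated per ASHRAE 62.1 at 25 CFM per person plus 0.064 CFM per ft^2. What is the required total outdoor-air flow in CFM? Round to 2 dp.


Total = 14*25 + 2350*0.064 = 500.40 CFM

500.40 CFM


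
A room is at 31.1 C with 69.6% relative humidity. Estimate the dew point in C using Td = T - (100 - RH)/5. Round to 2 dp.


Td = 31.1 - (100-69.6)/5 = 25.02 C

25.02 C


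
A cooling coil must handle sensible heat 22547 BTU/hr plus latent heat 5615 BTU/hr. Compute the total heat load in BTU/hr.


Qt = 22547 + 5615 = 28162 BTU/hr

28162 BTU/hr


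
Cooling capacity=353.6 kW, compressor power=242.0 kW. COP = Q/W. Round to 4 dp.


COP = 353.6 / 242.0 = 1.4612

1.4612


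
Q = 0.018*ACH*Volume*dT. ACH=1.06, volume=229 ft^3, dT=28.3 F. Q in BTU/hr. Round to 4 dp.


Q = 0.018 * 1.06 * 229 * 28.3 = 123.6518 BTU/hr

123.6518 BTU/hr


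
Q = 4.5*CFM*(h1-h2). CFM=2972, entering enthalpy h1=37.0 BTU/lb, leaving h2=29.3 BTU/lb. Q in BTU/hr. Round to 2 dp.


Q = 4.5 * 2972 * (37.0 - 29.3) = 102979.80 BTU/hr

102979.80 BTU/hr


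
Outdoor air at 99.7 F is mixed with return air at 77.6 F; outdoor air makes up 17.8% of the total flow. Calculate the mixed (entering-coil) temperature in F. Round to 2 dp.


T_mix = 77.6 + (17.8/100)*(99.7-77.6) = 81.53 F

81.53 F


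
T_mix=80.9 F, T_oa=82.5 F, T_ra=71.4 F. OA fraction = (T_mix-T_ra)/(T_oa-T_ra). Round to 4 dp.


frac = (80.9 - 71.4) / (82.5 - 71.4) = 0.8559

0.8559


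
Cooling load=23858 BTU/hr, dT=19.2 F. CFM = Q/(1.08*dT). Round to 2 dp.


CFM = 23858 / (1.08 * 19.2) = 1150.56

1150.56 CFM


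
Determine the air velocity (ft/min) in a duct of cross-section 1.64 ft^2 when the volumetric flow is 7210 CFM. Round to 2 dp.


V = 7210 / 1.64 = 4396.34 ft/min

4396.34 ft/min
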